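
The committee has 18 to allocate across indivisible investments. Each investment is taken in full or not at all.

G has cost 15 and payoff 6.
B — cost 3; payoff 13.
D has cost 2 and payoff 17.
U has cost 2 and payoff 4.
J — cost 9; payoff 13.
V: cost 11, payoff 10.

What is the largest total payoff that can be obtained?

47

This is an integer program with binary decision variables.
B + D + U + V: cost 3 + 2 + 2 + 11 = 18 ≤ 18, payoff 13 + 17 + 4 + 10 = 44.
B + D + U + J: cost 3 + 2 + 2 + 9 = 16 ≤ 18, payoff 13 + 17 + 4 + 13 = 47.
Best is B, D, U, and J with total payoff 47.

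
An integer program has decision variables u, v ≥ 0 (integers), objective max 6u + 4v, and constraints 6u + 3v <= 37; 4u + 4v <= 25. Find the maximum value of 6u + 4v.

(u,v)=(6,0): 6·6+3·0=36≤37, 4·6+4·0=24≤25, objective 36.
(u,v)=(5,1): 6·5+3·1=33≤37, 4·5+4·1=24≤25, objective 34.
(u,v)=(5,0): 6·5+3·0=30≤37, 4·5+4·0=20≤25, objective 30.
The best lattice point is (6,0), giving 36.

36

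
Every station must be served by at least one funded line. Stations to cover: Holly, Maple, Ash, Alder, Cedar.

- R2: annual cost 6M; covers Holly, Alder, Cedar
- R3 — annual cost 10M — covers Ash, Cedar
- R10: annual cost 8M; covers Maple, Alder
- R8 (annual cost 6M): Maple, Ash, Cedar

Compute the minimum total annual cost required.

12

Choose R2 and R8: together they cover Holly, Maple, Ash, Alder, Cedar — every station.
Total annual cost: 6 + 6 = 12.
No cover costs less than 12.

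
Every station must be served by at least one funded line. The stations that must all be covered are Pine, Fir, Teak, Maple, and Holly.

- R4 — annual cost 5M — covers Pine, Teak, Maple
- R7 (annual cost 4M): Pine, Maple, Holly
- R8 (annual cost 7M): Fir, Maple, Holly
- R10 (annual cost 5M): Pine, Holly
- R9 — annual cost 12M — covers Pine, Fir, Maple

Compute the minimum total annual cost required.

The greedy cost-per-new-station heuristic would pick R7, R4, and R8 for 16, but a cheaper cover exists.
Choose R4 and R8: together they cover Pine, Fir, Teak, Maple, Holly — every station.
Total annual cost: 5 + 7 = 12.
No cover costs less than 12.

12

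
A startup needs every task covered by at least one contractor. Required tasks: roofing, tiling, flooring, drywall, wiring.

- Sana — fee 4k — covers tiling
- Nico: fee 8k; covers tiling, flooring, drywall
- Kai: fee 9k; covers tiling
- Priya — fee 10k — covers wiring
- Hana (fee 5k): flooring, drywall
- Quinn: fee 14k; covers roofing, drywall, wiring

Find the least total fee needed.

22

This is an integer covering problem.
The greedy cost-per-new-task heuristic would pick Hana, Sana, and Quinn for 23, but a cheaper cover exists.
Choose Nico and Quinn: together they cover roofing, tiling, flooring, drywall, wiring — every task.
Total fee: 8 + 14 = 22.
No cover costs less than 22.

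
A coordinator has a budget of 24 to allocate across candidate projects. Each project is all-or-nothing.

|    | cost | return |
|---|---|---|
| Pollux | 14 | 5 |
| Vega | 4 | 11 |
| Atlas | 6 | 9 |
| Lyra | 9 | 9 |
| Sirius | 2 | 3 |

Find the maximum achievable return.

32

This is an integer program with binary decision variables.
Take Vega, Atlas, Lyra, and Sirius: cost 4 + 6 + 9 + 2 = 21 ≤ 24, return 11 + 9 + 9 + 3 = 32.
No other feasible combination does better.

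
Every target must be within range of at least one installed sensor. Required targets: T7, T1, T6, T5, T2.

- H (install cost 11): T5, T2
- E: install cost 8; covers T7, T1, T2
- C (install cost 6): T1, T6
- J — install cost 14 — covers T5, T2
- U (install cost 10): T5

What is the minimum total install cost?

24

This is an integer covering problem.
Choose E, C, and U: together they cover T7, T1, T6, T5, T2 — every target.
Total install cost: 8 + 6 + 10 = 24.
No cover costs less than 24.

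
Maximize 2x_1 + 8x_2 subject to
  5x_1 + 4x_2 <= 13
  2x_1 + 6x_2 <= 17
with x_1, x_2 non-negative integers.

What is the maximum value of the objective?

Relaxing integrality, the LP optimum is 22.67 at (x_1,x_2) = (0, 2.83), which is not an integer point.
(x_1,x_2)=(1,2): 5·1+4·2=13≤13, 2·1+6·2=14≤17, objective 18.
(x_1,x_2)=(0,2): 5·0+4·2=8≤13, 2·0+6·2=12≤17, objective 16.
(x_1,x_2)=(1,1): 5·1+4·1=9≤13, 2·1+6·1=8≤17, objective 10.
No feasible integer point exceeds 18.

18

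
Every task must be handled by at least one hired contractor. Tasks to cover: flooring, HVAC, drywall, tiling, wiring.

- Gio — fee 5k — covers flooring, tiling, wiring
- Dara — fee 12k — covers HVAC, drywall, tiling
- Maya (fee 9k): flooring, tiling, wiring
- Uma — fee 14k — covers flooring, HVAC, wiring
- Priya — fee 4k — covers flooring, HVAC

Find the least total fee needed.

17

This is a weighted set-cover instance.
The greedy cost-per-new-task heuristic would pick Gio, Priya, and Dara for 21, but a cheaper cover exists.
Choose Gio and Dara: together they cover flooring, HVAC, drywall, tiling, wiring — every task.
Total fee: 5 + 12 = 17.
No cover costs less than 17.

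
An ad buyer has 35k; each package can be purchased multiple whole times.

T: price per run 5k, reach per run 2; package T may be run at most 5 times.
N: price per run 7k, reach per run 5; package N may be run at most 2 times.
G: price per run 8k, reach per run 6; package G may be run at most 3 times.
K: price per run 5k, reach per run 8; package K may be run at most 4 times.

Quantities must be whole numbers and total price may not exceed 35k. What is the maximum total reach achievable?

43

K has the best ratio (8/5); taking only K gives at most 4×8 = 32 (stopped by the supply cap of 4).
Mixing does better — 1×N, 1×G, and 4×K: price 35 ≤ 35, reach 1·5 + 1·6 + 4·8 = 43.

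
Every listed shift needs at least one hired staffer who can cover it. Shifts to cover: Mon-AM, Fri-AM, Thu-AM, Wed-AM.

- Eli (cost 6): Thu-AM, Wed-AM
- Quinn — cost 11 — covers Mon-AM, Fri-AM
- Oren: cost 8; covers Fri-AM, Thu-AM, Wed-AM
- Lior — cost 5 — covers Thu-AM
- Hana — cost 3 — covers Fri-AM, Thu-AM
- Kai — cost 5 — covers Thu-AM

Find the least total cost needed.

Choose Eli and Quinn: together they cover Mon-AM, Fri-AM, Thu-AM, Wed-AM — every shift.
Total cost: 6 + 11 = 17.

17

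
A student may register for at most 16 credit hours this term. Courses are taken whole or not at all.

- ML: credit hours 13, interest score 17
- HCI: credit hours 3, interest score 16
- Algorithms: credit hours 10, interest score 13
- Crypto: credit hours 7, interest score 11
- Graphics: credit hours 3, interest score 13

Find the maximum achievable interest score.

42

Treat it as a binary knapsack problem.
ML + HCI: credit hours 13 + 3 = 16 ≤ 16, interest score 17 + 16 = 33.
HCI + Crypto + Graphics: credit hours 3 + 7 + 3 = 13 ≤ 16, interest score 16 + 11 + 13 = 40.
HCI + Algorithms + Graphics: credit hours 3 + 10 + 3 = 16 ≤ 16, interest score 16 + 13 + 13 = 42.
Best is HCI, Algorithms, and Graphics with total interest score 42.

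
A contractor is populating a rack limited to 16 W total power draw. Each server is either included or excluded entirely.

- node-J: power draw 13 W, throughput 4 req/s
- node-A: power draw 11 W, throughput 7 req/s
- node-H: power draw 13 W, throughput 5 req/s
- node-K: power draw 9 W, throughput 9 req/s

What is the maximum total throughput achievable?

9

This is an integer program with binary decision variables.
Allowing fractional choices, the relaxed optimum would be about 13.5, but servers are indivisible.
node-A: power draw 11 ≤ 16, throughput 7.
node-H: power draw 13 ≤ 16, throughput 5.
node-K: power draw 9 ≤ 16, throughput 9.
Best is node-K with total throughput 9.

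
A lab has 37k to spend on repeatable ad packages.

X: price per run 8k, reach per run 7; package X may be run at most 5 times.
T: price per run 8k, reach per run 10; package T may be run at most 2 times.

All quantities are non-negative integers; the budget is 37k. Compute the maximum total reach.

34

T has the best ratio (10/8); taking only T gives at most 2×10 = 20 (stopped by the supply cap of 2).
Mixing does better — 2×X and 2×T: price 32 ≤ 37, reach 2·7 + 2·10 = 34.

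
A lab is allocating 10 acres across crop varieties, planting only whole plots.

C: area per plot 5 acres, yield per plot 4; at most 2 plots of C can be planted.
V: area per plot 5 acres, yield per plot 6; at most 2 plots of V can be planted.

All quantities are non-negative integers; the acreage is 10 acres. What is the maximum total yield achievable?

12

This is a bounded integer knapsack.
2×V: area 10 ≤ 10, yield 2·6 = 12.
1×C and 1×V: area 10 ≤ 10, yield 1·4 + 1·6 = 10.
Best is 12.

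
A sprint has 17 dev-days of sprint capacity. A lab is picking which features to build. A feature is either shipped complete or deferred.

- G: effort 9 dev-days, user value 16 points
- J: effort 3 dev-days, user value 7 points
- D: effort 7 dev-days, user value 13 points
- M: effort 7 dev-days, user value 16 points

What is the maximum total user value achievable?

J + D + M: effort 3 + 7 + 7 = 17 ≤ 17, user value 7 + 13 + 16 = 36.
D + M: effort 7 + 7 = 14 ≤ 17, user value 13 + 16 = 29.
G + M: effort 9 + 7 = 16 ≤ 17, user value 16 + 16 = 32.
Best is J, D, and M with total user value 36.

36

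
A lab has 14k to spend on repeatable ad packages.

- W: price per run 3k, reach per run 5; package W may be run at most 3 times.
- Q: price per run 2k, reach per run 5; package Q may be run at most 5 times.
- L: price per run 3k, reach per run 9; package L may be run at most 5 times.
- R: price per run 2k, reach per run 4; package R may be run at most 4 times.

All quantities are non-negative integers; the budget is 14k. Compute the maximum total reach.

L has the best ratio (9/3); taking only L gives at most 4×9 = 36 (stopped by the price limit).
Mixing does better — 1×Q and 4×L: price 14 ≤ 14, reach 1·5 + 4·9 = 41.

41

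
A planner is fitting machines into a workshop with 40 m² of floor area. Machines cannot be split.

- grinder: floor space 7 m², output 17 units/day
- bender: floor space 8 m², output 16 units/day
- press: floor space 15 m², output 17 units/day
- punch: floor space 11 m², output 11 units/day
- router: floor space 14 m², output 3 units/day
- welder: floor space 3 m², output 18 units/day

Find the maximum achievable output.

68

grinder + press + punch + welder: floor space 7 + 15 + 11 + 3 = 36 ≤ 40, output 17 + 17 + 11 + 18 = 63.
grinder + bender + press + welder: floor space 7 + 8 + 15 + 3 = 33 ≤ 40, output 17 + 16 + 17 + 18 = 68.
Best is grinder, bender, press, and welder with total output 68.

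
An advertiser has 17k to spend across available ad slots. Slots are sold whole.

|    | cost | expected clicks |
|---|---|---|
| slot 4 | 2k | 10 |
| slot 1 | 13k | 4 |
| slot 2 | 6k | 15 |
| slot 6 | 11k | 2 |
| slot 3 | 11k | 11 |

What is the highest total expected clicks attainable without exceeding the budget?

slot 4 + slot 3: cost 2 + 11 = 13 ≤ 17, expected clicks 10 + 11 = 21.
slot 4 + slot 2: cost 2 + 6 = 8 ≤ 17, expected clicks 10 + 15 = 25.
slot 2 + slot 3: cost 6 + 11 = 17 ≤ 17, expected clicks 15 + 11 = 26.
Best is slot 2 and slot 3 with total expected clicks 26.

26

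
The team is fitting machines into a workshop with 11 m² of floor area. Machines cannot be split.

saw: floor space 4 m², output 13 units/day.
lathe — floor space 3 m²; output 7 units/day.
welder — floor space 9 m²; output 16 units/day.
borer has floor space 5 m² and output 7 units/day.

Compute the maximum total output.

saw + borer: floor space 4 + 5 = 9 ≤ 11, output 13 + 7 = 20.
welder: floor space 9 ≤ 11, output 16.
saw + lathe: floor space 4 + 3 = 7 ≤ 11, output 13 + 7 = 20.
The maximum output is 20; one optimal choice is saw and lathe.

20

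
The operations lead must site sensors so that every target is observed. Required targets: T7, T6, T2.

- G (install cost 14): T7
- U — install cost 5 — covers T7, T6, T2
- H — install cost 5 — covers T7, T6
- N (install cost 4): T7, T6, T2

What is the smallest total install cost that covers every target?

This is an integer covering problem.
N alone covers T7, T6, T2 — every target.
Total install cost: 4.
No cover costs less than 4.

4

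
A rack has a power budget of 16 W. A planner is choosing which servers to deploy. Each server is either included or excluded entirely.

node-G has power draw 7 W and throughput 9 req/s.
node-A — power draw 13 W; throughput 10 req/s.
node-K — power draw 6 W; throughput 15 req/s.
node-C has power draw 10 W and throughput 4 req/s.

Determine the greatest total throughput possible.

Treat it as a binary knapsack problem.
Take node-G and node-K: power draw 7 + 6 = 13 ≤ 16, throughput 9 + 15 = 24.
No other feasible combination does better.

24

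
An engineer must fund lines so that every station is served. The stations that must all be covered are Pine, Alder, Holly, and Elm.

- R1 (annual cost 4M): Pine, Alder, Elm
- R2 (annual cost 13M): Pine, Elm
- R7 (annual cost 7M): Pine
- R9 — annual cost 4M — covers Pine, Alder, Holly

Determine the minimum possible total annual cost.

8

This is an integer covering problem.
Choose R1 and R9: together they cover Pine, Alder, Holly, Elm — every station.
Total annual cost: 4 + 4 = 8.
No cover costs less than 8.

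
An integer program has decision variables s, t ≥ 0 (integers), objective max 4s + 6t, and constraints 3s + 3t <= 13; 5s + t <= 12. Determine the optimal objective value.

24

(s,t)=(0,4): 3·0+3·4=12≤13, 5·0+1·4=4≤12, objective 24.
(s,t)=(1,3): 3·1+3·3=12≤13, 5·1+1·3=8≤12, objective 22.
(s,t)=(0,3): 3·0+3·3=9≤13, 5·0+1·3=3≤12, objective 18.
Maximum is 24 at (s,t)=(0,4).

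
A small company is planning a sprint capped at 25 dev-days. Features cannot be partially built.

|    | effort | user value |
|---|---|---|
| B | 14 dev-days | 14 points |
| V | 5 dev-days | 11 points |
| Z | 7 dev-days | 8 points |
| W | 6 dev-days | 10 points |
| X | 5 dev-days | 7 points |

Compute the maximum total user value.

36

B + V + W: effort 14 + 5 + 6 = 25 ≤ 25, user value 14 + 11 + 10 = 35.
V + Z + W + X: effort 5 + 7 + 6 + 5 = 23 ≤ 25, user value 11 + 8 + 10 + 7 = 36.
B + V + X: effort 14 + 5 + 5 = 24 ≤ 25, user value 14 + 11 + 7 = 32.
Best is V, Z, W, and X with total user value 36.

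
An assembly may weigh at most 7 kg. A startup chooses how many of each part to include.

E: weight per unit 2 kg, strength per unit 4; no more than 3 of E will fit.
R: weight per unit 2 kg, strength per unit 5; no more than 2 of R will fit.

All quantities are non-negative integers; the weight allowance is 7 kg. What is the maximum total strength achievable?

2×E and 1×R: weight 6 ≤ 7, strength 2·4 + 1·5 = 13.
1×E and 2×R: weight 6 ≤ 7, strength 1·4 + 2·5 = 14.
Best is 14.

14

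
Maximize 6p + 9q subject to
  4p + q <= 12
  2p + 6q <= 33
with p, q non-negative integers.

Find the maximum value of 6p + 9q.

The continuous relaxation peaks at (1.77, 4.91) with value 54.82; rounding to a feasible lattice point costs some objective.
(p,q)=(1,5) is feasible, giving 51.
(p,q)=(2,4) is feasible, giving 48.
(p,q)=(0,5) is feasible, giving 45.
(p,q)=(1,4) is feasible, giving 42.
No feasible integer point exceeds 51.

51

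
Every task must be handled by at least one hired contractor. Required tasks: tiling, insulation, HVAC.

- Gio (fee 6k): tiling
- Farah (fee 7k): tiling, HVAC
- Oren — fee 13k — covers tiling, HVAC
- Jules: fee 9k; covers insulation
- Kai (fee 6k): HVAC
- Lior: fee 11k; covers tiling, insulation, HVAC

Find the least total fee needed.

The greedy cost-per-new-task heuristic would pick Farah and Jules for 16, but a cheaper cover exists.
Lior alone covers tiling, insulation, HVAC — every task.
Total fee: 11.
No cover costs less than 11.

11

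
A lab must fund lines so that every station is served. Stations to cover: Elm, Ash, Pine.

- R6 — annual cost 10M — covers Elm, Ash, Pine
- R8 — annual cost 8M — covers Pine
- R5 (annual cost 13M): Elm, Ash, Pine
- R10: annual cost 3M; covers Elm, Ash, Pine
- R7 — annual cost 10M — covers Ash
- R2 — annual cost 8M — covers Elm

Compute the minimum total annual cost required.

3

R10 alone covers Elm, Ash, Pine — every station.
Total annual cost: 3.
No cover costs less than 3.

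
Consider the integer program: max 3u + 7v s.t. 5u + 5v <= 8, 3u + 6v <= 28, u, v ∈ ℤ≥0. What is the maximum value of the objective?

(u,v)=(0,1): 5·0+5·1=5≤8, 3·0+6·1=6≤28, objective 7.
(u,v)=(1,0): 5·1+5·0=5≤8, 3·1+6·0=3≤28, objective 3.
The best lattice point is (0,1), giving 7.

7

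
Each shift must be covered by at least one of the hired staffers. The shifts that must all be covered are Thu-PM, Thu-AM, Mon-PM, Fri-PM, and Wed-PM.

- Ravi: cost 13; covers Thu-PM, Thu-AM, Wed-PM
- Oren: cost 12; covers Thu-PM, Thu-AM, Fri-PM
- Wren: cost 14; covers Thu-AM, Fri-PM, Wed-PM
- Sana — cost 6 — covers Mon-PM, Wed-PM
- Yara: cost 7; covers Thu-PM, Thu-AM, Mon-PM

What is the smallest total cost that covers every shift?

This is a weighted set-cover instance.
The greedy cost-per-new-shift heuristic would pick Yara, Sana, and Oren for 25, but a cheaper cover exists.
Choose Oren and Sana: together they cover Thu-PM, Thu-AM, Mon-PM, Fri-PM, Wed-PM — every shift.
Total cost: 12 + 6 = 18.
No cover costs less than 18.

18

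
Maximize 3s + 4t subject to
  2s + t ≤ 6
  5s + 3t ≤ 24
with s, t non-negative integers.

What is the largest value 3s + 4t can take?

24

(s,t)=(0,6): 2·0+1·6=6≤6, 5·0+3·6=18≤24, objective 24.
(s,t)=(0,5): 2·0+1·5=5≤6, 5·0+3·5=15≤24, objective 20.
The best lattice point is (0,6), giving 24.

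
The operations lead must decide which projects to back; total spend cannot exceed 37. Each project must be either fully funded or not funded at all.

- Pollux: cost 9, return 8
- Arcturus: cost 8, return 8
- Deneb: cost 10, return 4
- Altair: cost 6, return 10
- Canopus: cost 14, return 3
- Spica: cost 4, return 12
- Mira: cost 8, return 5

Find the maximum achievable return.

43

This is an integer program with binary decision variables.
Take Pollux, Arcturus, Altair, Spica, and Mira: cost 9 + 8 + 6 + 4 + 8 = 35 ≤ 37, return 8 + 8 + 10 + 12 + 5 = 43.
No other feasible combination does better.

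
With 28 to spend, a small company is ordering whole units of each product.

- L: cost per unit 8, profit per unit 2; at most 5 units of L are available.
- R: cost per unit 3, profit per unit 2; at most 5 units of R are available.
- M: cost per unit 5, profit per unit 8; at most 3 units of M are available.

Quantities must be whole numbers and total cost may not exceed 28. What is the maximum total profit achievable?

32

Take 4×R and 3×M: cost 27 ≤ 28, profit 4·2 + 3·8 = 32.
M has the best ratio (8/5) and is taken to its limit of 3; remaining capacity is filled optimally with the others.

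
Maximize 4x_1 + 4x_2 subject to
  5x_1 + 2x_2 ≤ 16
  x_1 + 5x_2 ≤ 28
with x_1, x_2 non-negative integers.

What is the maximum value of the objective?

Relaxing integrality, the LP optimum is 25.74 at (x_1,x_2) = (1.04, 5.39), which is not an integer point.
(x_1,x_2)=(1,5) is feasible, giving 24.
(x_1,x_2)=(1,4) is feasible, giving 20.
(x_1,x_2)=(0,5) is feasible, giving 20.
(x_1,x_2)=(0,4) is feasible, giving 16.
The best lattice point is (1,5), giving 24.

24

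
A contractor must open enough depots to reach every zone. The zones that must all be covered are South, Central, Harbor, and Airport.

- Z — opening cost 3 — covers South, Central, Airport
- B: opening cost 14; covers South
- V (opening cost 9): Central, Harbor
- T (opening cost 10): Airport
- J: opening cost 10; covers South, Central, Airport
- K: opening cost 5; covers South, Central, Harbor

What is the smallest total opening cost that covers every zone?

Choose Z and K: together they cover South, Central, Harbor, Airport — every zone.
Total opening cost: 3 + 5 = 8.
No cover costs less than 8.

8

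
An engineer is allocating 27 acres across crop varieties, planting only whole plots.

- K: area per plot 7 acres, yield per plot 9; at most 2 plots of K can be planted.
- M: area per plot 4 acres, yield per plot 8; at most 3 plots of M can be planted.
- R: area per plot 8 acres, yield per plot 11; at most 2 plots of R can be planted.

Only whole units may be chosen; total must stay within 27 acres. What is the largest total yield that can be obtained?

This is a bounded integer knapsack.
1×K, 3×M, and 1×R: area 27 ≤ 27, yield 1·9 + 3·8 + 1·11 = 44.
2×K and 3×M: area 26 ≤ 27, yield 2·9 + 3·8 = 42.
Best is 44.

44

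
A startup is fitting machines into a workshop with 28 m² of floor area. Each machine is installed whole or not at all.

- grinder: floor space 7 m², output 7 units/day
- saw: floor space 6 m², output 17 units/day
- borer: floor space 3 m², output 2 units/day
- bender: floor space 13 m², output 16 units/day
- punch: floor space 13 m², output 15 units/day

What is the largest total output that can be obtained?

Treat it as a binary knapsack problem.
Allowing fractional choices, the relaxed optimum would be about 43.4, but machines are indivisible.
grinder + saw + bender: floor space 7 + 6 + 13 = 26 ≤ 28, output 7 + 17 + 16 = 40.
grinder + saw + punch: floor space 7 + 6 + 13 = 26 ≤ 28, output 7 + 17 + 15 = 39.
Best is grinder, saw, and bender with total output 40.

40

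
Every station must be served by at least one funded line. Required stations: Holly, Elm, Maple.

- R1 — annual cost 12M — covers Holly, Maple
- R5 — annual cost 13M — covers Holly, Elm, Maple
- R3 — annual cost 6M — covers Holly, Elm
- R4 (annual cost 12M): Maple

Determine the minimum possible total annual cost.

13

R5 alone covers Holly, Elm, Maple — every station.
Total annual cost: 13.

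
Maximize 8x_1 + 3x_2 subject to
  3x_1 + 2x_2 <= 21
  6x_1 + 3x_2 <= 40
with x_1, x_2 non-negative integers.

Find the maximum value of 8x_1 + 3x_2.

51

(x_1,x_2)=(6,1) is feasible, giving 51.
(x_1,x_2)=(6,0) is feasible, giving 48.
(x_1,x_2)=(5,2) is feasible, giving 46.
The best lattice point is (6,1), giving 51.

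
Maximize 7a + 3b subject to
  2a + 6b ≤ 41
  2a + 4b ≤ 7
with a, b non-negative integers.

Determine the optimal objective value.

The continuous relaxation peaks at (3.5, 0) with value 24.50; rounding to a feasible lattice point costs some objective.
(a,b)=(3,0): 2·3+6·0=6≤41, 2·3+4·0=6≤7, objective 21.
(a,b)=(2,0): 2·2+6·0=4≤41, 2·2+4·0=4≤7, objective 14.
No feasible integer point exceeds 21.

21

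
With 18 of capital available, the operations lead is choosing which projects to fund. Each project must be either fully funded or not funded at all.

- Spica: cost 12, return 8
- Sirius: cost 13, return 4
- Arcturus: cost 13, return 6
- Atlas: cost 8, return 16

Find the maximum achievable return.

Allowing fractional choices, the relaxed optimum would be about 22.7, but projects are indivisible.
Atlas: cost 8 ≤ 18, return 16.
Arcturus: cost 13 ≤ 18, return 6.
Spica: cost 12 ≤ 18, return 8.
Best is Atlas with total return 16.

16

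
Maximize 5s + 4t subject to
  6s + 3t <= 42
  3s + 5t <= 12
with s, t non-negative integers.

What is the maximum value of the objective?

(s,t)=(4,0) is feasible, giving 20.
(s,t)=(3,0) is feasible, giving 15.
No feasible integer point exceeds 20.

20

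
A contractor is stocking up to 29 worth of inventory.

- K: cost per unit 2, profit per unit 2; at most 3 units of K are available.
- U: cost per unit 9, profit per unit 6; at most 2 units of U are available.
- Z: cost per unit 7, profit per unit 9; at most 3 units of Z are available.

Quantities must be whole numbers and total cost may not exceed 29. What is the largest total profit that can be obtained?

This is a bounded integer knapsack.
2×K and 3×Z: cost 25 ≤ 29, profit 2·2 + 3·9 = 31.
3×K and 3×Z: cost 27 ≤ 29, profit 3·2 + 3·9 = 33.
Best is 33.

33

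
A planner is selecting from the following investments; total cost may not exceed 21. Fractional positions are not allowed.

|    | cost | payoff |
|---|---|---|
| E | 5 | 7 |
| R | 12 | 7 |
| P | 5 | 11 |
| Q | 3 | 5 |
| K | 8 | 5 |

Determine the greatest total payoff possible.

This is an integer program with binary decision variables.
E + P + Q + K: cost 5 + 5 + 3 + 8 = 21 ≤ 21, payoff 7 + 11 + 5 + 5 = 28.
E + P + Q: cost 5 + 5 + 3 = 13 ≤ 21, payoff 7 + 11 + 5 = 23.
E + P + K: cost 5 + 5 + 8 = 18 ≤ 21, payoff 7 + 11 + 5 = 23.
Best is E, P, Q, and K with total payoff 28.

28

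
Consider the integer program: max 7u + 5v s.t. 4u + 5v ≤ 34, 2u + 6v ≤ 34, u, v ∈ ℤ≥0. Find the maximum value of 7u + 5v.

The continuous relaxation peaks at (8.5, 0) with value 59.50; rounding to a feasible lattice point costs some objective.
(u,v)=(8,0): 4·8+5·0=32≤34, 2·8+6·0=16≤34, objective 56.
(u,v)=(7,1): 4·7+5·1=33≤34, 2·7+6·1=20≤34, objective 54.
The best lattice point is (8,0), giving 56.

56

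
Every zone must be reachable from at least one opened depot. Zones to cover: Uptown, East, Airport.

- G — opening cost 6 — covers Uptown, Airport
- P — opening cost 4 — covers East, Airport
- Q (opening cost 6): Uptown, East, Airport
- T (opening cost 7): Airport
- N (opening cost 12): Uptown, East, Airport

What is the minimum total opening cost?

The greedy cost-per-new-zone heuristic would pick P and G for 10, but a cheaper cover exists.
Q alone covers Uptown, East, Airport — every zone.
Total opening cost: 6.
No cover costs less than 6.

6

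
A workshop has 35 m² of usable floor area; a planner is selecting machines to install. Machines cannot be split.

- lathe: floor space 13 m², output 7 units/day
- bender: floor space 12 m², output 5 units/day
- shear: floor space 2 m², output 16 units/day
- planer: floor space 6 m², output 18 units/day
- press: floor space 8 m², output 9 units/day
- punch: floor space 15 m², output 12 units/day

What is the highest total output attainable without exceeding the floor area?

shear + planer + press + punch: floor space 2 + 6 + 8 + 15 = 31 ≤ 35, output 16 + 18 + 9 + 12 = 55.
bender + shear + planer + punch: floor space 12 + 2 + 6 + 15 = 35 ≤ 35, output 5 + 16 + 18 + 12 = 51.
lathe + shear + planer + press: floor space 13 + 2 + 6 + 8 = 29 ≤ 35, output 7 + 16 + 18 + 9 = 50.
Best is shear, planer, press, and punch with total output 55.

55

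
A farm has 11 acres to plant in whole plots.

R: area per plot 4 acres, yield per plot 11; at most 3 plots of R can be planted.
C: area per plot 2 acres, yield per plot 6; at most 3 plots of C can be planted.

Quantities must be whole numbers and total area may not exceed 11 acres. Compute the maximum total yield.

C has the best ratio (6/2); taking only C gives at most 3×6 = 18 (stopped by the supply cap of 3).
Mixing does better — 1×R and 3×C: area 10 ≤ 11, yield 1·11 + 3·6 = 29.

29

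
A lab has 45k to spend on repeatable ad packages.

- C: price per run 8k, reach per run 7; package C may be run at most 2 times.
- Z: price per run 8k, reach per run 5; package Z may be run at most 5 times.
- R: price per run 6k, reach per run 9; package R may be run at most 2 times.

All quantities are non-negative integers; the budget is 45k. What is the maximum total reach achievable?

This is a bounded integer knapsack.
2×C, 2×Z, and 2×R: price 44 ≤ 45, reach 2·7 + 2·5 + 2·9 = 42.
1×C, 3×Z, and 2×R: price 44 ≤ 45, reach 1·7 + 3·5 + 2·9 = 40.
Best is 42.

42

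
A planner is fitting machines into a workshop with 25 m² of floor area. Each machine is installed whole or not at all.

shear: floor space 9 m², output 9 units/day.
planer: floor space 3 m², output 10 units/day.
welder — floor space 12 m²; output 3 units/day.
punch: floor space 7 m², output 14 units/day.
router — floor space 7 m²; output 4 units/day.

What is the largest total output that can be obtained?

33

Allowing fractional choices, the relaxed optimum would be about 36.4, but machines are indivisible.
planer + welder + punch: floor space 3 + 12 + 7 = 22 ≤ 25, output 10 + 3 + 14 = 27.
planer + punch + router: floor space 3 + 7 + 7 = 17 ≤ 25, output 10 + 14 + 4 = 28.
shear + planer + punch: floor space 9 + 3 + 7 = 19 ≤ 25, output 9 + 10 + 14 = 33.
Best is shear, planer, and punch with total output 33.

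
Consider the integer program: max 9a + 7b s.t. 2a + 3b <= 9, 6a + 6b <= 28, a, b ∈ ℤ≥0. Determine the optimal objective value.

(a,b)=(4,0): 2·4+3·0=8≤9, 6·4+6·0=24≤28, objective 36.
(a,b)=(3,1): 2·3+3·1=9≤9, 6·3+6·1=24≤28, objective 34.
(a,b)=(3,0): 2·3+3·0=6≤9, 6·3+6·0=18≤28, objective 27.
Maximum is 36 at (a,b)=(4,0).

36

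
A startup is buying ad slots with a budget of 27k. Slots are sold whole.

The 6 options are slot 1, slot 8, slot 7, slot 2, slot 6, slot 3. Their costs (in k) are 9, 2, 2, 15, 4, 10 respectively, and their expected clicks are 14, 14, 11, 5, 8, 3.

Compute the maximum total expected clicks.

This is a 0-1 knapsack instance.
Allowing fractional choices, the relaxed optimum would be about 50.3, but ad slots are indivisible.
slot 1 + slot 8 + slot 7 + slot 3: cost 9 + 2 + 2 + 10 = 23 ≤ 27, expected clicks 14 + 14 + 11 + 3 = 42.
slot 1 + slot 8 + slot 7 + slot 6 + slot 3: cost 9 + 2 + 2 + 4 + 10 = 27 ≤ 27, expected clicks 14 + 14 + 11 + 8 + 3 = 50.
slot 1 + slot 8 + slot 7 + slot 6: cost 9 + 2 + 2 + 4 = 17 ≤ 27, expected clicks 14 + 14 + 11 + 8 = 47.
Best is slot 1, slot 8, slot 7, slot 6, and slot 3 with total expected clicks 50.

50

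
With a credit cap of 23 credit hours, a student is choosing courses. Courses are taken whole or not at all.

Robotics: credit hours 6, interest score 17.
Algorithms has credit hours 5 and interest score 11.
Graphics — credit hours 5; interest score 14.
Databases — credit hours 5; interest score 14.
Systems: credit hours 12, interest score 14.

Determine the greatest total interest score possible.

Allowing fractional choices, the relaxed optimum would be about 58.3, but courses are indivisible.
Robotics + Graphics + Systems: credit hours 6 + 5 + 12 = 23 ≤ 23, interest score 17 + 14 + 14 = 45.
Robotics + Algorithms + Graphics + Databases: credit hours 6 + 5 + 5 + 5 = 21 ≤ 23, interest score 17 + 11 + 14 + 14 = 56.
Robotics + Graphics + Databases: credit hours 6 + 5 + 5 = 16 ≤ 23, interest score 17 + 14 + 14 = 45.
Best is Robotics, Algorithms, Graphics, and Databases with total interest score 56.

56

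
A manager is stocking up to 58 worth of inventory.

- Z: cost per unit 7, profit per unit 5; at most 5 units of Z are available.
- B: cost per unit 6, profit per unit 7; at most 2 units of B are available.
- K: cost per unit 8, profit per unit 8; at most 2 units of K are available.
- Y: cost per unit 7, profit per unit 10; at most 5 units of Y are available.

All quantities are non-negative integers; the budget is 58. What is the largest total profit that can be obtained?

2×B, 1×K, and 5×Y: cost 55 ≤ 58, profit 2·7 + 1·8 + 5·10 = 72.
1×B, 2×K, and 5×Y: cost 57 ≤ 58, profit 1·7 + 2·8 + 5·10 = 73.
Best is 73.

73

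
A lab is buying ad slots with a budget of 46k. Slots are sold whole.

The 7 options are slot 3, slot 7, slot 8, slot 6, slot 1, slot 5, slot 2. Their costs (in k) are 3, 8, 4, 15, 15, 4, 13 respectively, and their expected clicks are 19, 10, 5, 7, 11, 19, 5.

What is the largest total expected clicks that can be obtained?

66

Allowing fractional choices, the relaxed optimum would be about 69.6, but ad slots are indivisible.
slot 3 + slot 7 + slot 6 + slot 1 + slot 5: cost 3 + 8 + 15 + 15 + 4 = 45 ≤ 46, expected clicks 19 + 10 + 7 + 11 + 19 = 66.
slot 3 + slot 7 + slot 8 + slot 1 + slot 5: cost 3 + 8 + 4 + 15 + 4 = 34 ≤ 46, expected clicks 19 + 10 + 5 + 11 + 19 = 64.
Best is slot 3, slot 7, slot 6, slot 1, and slot 5 with total expected clicks 66.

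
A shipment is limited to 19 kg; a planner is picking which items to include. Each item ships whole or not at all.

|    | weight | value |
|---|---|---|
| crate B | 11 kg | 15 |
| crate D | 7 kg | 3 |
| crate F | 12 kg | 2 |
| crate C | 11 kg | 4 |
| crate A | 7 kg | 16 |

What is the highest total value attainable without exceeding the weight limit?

crate B + crate A: weight 11 + 7 = 18 ≤ 19, value 15 + 16 = 31.
crate C + crate A: weight 11 + 7 = 18 ≤ 19, value 4 + 16 = 20.
crate D + crate A: weight 7 + 7 = 14 ≤ 19, value 3 + 16 = 19.
Best is crate B and crate A with total value 31.

31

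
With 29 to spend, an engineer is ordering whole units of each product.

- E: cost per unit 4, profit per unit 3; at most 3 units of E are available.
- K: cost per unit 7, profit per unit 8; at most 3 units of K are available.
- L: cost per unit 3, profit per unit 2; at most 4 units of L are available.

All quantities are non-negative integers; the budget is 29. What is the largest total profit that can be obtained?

Take 2×E and 3×K: cost 29 ≤ 29, profit 2·3 + 3·8 = 30.
K has the best ratio (8/7) and is taken to its limit of 3; remaining capacity is filled optimally with the others.

30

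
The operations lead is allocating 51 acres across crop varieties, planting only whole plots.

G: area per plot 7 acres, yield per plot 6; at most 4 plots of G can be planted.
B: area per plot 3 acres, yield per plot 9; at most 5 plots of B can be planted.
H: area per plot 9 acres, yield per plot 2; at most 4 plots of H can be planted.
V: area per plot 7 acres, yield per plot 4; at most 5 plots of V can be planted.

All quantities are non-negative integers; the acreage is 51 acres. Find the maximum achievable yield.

Take 4×G, 5×B, and 1×V: area 50 ≤ 51, yield 4·6 + 5·9 + 1·4 = 73.
B has the best ratio (9/3) and is taken to its limit of 5; remaining capacity is filled optimally with the others.

73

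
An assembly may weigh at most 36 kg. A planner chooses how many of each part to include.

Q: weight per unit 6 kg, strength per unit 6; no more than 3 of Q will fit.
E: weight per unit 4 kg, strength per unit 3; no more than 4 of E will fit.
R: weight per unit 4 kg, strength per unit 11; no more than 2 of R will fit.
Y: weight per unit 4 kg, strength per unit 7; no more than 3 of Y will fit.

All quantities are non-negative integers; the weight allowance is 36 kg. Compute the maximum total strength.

2×Q, 1×E, 2×R, and 3×Y: weight 36 ≤ 36, strength 2·6 + 1·3 + 2·11 + 3·7 = 58.
4×E, 2×R, and 3×Y: weight 36 ≤ 36, strength 4·3 + 2·11 + 3·7 = 55.
Best is 58.

58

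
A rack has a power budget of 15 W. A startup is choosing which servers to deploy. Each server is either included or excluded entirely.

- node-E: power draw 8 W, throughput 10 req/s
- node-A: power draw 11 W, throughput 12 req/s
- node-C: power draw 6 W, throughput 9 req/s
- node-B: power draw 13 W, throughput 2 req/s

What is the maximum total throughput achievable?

Allowing fractional choices, the relaxed optimum would be about 20.1, but servers are indivisible.
node-A: power draw 11 ≤ 15, throughput 12.
node-E + node-C: power draw 8 + 6 = 14 ≤ 15, throughput 10 + 9 = 19.
Best is node-E and node-C with total throughput 19.

19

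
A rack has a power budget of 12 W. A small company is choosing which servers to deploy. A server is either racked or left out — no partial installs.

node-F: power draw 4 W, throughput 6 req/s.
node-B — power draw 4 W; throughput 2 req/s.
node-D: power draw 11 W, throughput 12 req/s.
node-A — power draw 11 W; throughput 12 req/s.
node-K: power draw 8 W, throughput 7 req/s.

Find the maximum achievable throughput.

13

Allowing fractional choices, the relaxed optimum would be about 14.7, but servers are indivisible.
node-A: power draw 11 ≤ 12, throughput 12.
node-D: power draw 11 ≤ 12, throughput 12.
node-F + node-K: power draw 4 + 8 = 12 ≤ 12, throughput 6 + 7 = 13.
Best is node-F and node-K with total throughput 13.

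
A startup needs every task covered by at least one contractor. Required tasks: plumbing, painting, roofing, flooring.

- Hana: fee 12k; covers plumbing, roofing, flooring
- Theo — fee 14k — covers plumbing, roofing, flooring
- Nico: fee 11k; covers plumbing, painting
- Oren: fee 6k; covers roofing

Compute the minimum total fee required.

23

Choose Hana and Nico: together they cover plumbing, painting, roofing, flooring — every task.
Total fee: 12 + 11 = 23.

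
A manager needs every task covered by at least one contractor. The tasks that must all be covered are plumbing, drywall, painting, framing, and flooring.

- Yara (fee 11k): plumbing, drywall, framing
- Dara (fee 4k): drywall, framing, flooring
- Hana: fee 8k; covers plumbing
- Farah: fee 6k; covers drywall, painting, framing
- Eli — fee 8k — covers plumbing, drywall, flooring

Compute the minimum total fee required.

14

The greedy cost-per-new-task heuristic would pick Dara, Farah, and Hana for 18, but a cheaper cover exists.
Choose Farah and Eli: together they cover plumbing, drywall, painting, framing, flooring — every task.
Total fee: 6 + 8 = 14.
No cover costs less than 14.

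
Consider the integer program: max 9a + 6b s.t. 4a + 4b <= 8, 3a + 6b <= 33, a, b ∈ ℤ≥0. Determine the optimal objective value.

18

(a,b)=(2,0) is feasible, giving 18.
(a,b)=(1,1) is feasible, giving 15.
(a,b)=(1,0) is feasible, giving 9.
The best lattice point is (2,0), giving 18.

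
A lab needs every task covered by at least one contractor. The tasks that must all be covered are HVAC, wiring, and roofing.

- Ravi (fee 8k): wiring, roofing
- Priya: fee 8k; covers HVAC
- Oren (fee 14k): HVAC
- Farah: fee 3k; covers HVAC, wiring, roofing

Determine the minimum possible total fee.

Farah alone covers HVAC, wiring, roofing — every task.
Total fee: 3.
No cover costs less than 3.

3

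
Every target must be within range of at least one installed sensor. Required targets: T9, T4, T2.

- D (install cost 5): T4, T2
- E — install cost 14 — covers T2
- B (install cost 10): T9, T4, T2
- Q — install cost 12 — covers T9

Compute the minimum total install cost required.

10

This is a weighted set-cover instance.
The greedy cost-per-new-target heuristic would pick D and B for 15, but a cheaper cover exists.
B alone covers T9, T4, T2 — every target.
Total install cost: 10.
No cover costs less than 10.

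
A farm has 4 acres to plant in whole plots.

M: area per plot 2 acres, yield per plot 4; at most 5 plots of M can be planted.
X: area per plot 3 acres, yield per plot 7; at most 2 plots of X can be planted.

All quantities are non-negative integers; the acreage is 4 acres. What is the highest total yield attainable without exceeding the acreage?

Take 2×M: area 4 ≤ 4, yield 2·4 = 8.
No other integer combination yields more.

8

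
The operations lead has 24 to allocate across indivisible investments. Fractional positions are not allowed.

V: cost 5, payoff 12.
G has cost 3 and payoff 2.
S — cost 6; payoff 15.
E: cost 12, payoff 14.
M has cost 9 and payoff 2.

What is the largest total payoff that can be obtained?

41

V + G + S + M: cost 5 + 3 + 6 + 9 = 23 ≤ 24, payoff 12 + 2 + 15 + 2 = 31.
V + S + E: cost 5 + 6 + 12 = 23 ≤ 24, payoff 12 + 15 + 14 = 41.
G + S + E: cost 3 + 6 + 12 = 21 ≤ 24, payoff 2 + 15 + 14 = 31.
Best is V, S, and E with total payoff 41.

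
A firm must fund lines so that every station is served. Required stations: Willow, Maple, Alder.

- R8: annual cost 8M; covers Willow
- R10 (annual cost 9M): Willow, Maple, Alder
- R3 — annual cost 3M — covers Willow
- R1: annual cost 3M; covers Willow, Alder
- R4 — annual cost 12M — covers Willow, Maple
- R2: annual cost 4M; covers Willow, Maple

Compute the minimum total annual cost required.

Choose R1 and R2: together they cover Willow, Maple, Alder — every station.
Total annual cost: 3 + 4 = 7.
No cover costs less than 7.

7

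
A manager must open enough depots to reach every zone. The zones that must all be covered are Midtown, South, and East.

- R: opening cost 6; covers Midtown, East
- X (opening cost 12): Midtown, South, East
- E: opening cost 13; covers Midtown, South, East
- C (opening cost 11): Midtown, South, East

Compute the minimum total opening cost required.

The greedy cost-per-new-zone heuristic would pick R and C for 17, but a cheaper cover exists.
C alone covers Midtown, South, East — every zone.
Total opening cost: 11.
No cover costs less than 11.

11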